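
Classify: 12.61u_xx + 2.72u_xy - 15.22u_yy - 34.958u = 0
Hyperbolic (discriminant = 775.0952).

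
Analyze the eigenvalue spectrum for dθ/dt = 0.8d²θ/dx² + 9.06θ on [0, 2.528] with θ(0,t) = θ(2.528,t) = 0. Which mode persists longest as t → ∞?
Eigenvalues: λₙ = 0.8n²π²/2.528² - 9.06.
First three modes:
  n=1: λ₁ = 0.8π²/2.528² - 9.06 ≈ -7.825
  n=2: λ₂ = 3.2π²/2.528² - 9.06 ≈ -4.118
  n=3: λ₃ = 7.2π²/2.528² - 9.06 ≈ 2.059
Since 0.8π²/2.528² ≈ 1.235 < 9.06, λ₁ < 0.
The n=1 mode grows fastest (−λₙ is largest for n=1) → dominates.
Asymptotic: θ ~ c₁ sin(πx/2.528) e^{7.825t} (exponential growth at rate −λ₁ ≈ 7.825).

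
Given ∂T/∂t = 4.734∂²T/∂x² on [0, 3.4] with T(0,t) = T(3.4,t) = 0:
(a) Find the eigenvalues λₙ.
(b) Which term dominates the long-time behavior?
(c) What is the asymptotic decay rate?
Eigenvalues: λₙ = 4.734n²π²/3.4².
First three modes:
  n=1: λ₁ = 4.734π²/3.4² ≈ 4.042
  n=2: λ₂ = 18.936π²/3.4² ≈ 16.167 (4× faster decay)
  n=3: λ₃ = 42.606π²/3.4² ≈ 36.376 (9× faster decay)
As t → ∞, higher modes decay exponentially faster. The n=1 mode dominates: T ~ c₁ sin(πx/3.4) e^{-λ₁t}.
Decay rate: λ₁ = 4.734π²/3.4² ≈ 4.042.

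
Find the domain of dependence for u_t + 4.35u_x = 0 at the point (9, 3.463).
A single point: x = -6.06405. The characteristic through (9, 3.463) is x - 4.35t = const, so x = 9 - 4.35·3.463 = -6.06405.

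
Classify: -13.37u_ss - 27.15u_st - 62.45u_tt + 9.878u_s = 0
Elliptic (discriminant = -2602.7035).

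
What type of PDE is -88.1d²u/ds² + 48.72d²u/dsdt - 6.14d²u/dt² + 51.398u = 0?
With A = -88.1, B = 48.72, C = -6.14, the discriminant is 209.9024. This is a hyperbolic PDE.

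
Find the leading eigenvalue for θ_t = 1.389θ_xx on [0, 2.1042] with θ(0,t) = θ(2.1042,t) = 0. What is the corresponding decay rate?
Eigenvalues: λₙ = 1.389n²π²/2.1042².
First three modes:
  n=1: λ₁ = 1.389π²/2.1042² ≈ 3.096
  n=2: λ₂ = 5.556π²/2.1042² ≈ 12.385 (4× faster decay)
  n=3: λ₃ = 12.501π²/2.1042² ≈ 27.866 (9× faster decay)
As t → ∞, higher modes decay exponentially faster. The n=1 mode dominates: θ ~ c₁ sin(πx/2.1042) e^{-λ₁t}.
Decay rate: λ₁ = 1.389π²/2.1042² ≈ 3.096.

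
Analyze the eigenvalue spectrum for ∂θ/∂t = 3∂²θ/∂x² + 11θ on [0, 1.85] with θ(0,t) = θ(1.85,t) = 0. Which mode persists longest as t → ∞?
Eigenvalues: λₙ = 3n²π²/1.85² - 11.
First three modes:
  n=1: λ₁ = 3π²/1.85² - 11 ≈ -2.349
  n=2: λ₂ = 12π²/1.85² - 11 ≈ 23.605
  n=3: λ₃ = 27π²/1.85² - 11 ≈ 66.861
Since 3π²/1.85² ≈ 8.651 < 11, λ₁ < 0.
The n=1 mode grows fastest (−λₙ is largest for n=1) → dominates.
Asymptotic: θ ~ c₁ sin(πx/1.85) e^{2.349t} (exponential growth at rate −λ₁ ≈ 2.349).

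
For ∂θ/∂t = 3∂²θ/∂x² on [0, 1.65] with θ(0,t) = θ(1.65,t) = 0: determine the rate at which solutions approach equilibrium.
Eigenvalues: λₙ = 3n²π²/1.65².
First three modes:
  n=1: λ₁ = 3π²/1.65² ≈ 10.876
  n=2: λ₂ = 12π²/1.65² ≈ 43.502 (4× faster decay)
  n=3: λ₃ = 27π²/1.65² ≈ 97.88 (9× faster decay)
As t → ∞, higher modes decay exponentially faster. The n=1 mode dominates: θ ~ c₁ sin(πx/1.65) e^{-λ₁t}.
Decay rate: λ₁ = 3π²/1.65² ≈ 10.876.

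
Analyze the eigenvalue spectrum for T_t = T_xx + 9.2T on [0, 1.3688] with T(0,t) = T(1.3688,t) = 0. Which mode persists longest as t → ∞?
Eigenvalues: λₙ = n²π²/1.3688² - 9.2.
First three modes:
  n=1: λ₁ = π²/1.3688² - 9.2 ≈ -3.932
  n=2: λ₂ = 4π²/1.3688² - 9.2 ≈ 11.871
  n=3: λ₃ = 9π²/1.3688² - 9.2 ≈ 38.209
Since π²/1.3688² ≈ 5.268 < 9.2, λ₁ < 0.
The n=1 mode grows fastest (−λₙ is largest for n=1) → dominates.
Asymptotic: T ~ c₁ sin(πx/1.3688) e^{3.932t} (exponential growth at rate −λ₁ ≈ 3.932).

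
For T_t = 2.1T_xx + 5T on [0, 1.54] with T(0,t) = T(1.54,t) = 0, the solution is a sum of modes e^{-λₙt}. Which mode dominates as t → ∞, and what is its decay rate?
Eigenvalues: λₙ = 2.1n²π²/1.54² - 5.
First three modes:
  n=1: λ₁ = 2.1π²/1.54² - 5 ≈ 3.739
  n=2: λ₂ = 8.4π²/1.54² - 5 ≈ 29.957
  n=3: λ₃ = 18.9π²/1.54² - 5 ≈ 73.654
Since 2.1π²/1.54² ≈ 8.739 > 5, all λₙ > 0.
The n=1 mode decays slowest → dominates as t → ∞.
Asymptotic: T ~ c₁ sin(πx/1.54) e^{-λ₁t} with decay rate λ₁ ≈ 3.739.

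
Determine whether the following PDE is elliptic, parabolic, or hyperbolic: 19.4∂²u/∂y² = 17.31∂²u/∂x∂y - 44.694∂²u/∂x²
Rewriting in standard form: 44.694∂²u/∂x² - 17.31∂²u/∂x∂y + 19.4∂²u/∂y² = 0. Coefficients: A = 44.694, B = -17.31, C = 19.4. B² - 4AC = -3168.6183, which is negative, so the equation is elliptic.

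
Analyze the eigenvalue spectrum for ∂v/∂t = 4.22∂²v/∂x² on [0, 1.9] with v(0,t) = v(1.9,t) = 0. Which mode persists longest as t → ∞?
Eigenvalues: λₙ = 4.22n²π²/1.9².
First three modes:
  n=1: λ₁ = 4.22π²/1.9² ≈ 11.537
  n=2: λ₂ = 16.88π²/1.9² ≈ 46.149 (4× faster decay)
  n=3: λ₃ = 37.98π²/1.9² ≈ 103.836 (9× faster decay)
As t → ∞, higher modes decay exponentially faster. The n=1 mode dominates: v ~ c₁ sin(πx/1.9) e^{-λ₁t}.
Decay rate: λ₁ = 4.22π²/1.9² ≈ 11.537.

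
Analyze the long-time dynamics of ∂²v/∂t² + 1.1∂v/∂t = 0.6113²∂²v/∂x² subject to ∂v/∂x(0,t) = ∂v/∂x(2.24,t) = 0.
Long-time behavior: v → constant (steady state). Damping (γ=1.1) dissipates the nonconstant modes; with Neumann BCs the spatial average obeys M''+γM'=0 and tends to a finite limit.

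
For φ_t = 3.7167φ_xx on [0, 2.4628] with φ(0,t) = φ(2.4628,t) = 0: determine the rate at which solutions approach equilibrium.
Eigenvalues: λₙ = 3.7167n²π²/2.4628².
First three modes:
  n=1: λ₁ = 3.7167π²/2.4628² ≈ 6.048
  n=2: λ₂ = 14.8668π²/2.4628² ≈ 24.191 (4× faster decay)
  n=3: λ₃ = 33.4503π²/2.4628² ≈ 54.43 (9× faster decay)
As t → ∞, higher modes decay exponentially faster. The n=1 mode dominates: φ ~ c₁ sin(πx/2.4628) e^{-λ₁t}.
Decay rate: λ₁ = 3.7167π²/2.4628² ≈ 6.048.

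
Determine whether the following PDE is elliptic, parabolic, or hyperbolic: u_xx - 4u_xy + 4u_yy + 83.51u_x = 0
Coefficients: A = 1, B = -4, C = 4. B² - 4AC = 0, which is zero, so the equation is parabolic.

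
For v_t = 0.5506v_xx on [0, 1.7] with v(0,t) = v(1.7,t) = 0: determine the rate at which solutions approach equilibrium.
Eigenvalues: λₙ = 0.5506n²π²/1.7².
First three modes:
  n=1: λ₁ = 0.5506π²/1.7² ≈ 1.88
  n=2: λ₂ = 2.2024π²/1.7² ≈ 7.521 (4× faster decay)
  n=3: λ₃ = 4.9554π²/1.7² ≈ 16.923 (9× faster decay)
As t → ∞, higher modes decay exponentially faster. The n=1 mode dominates: v ~ c₁ sin(πx/1.7) e^{-λ₁t}.
Decay rate: λ₁ = 0.5506π²/1.7² ≈ 1.88.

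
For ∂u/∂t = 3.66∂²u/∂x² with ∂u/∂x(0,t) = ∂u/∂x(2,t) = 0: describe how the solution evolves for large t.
u → constant (steady state). Heat is conserved (no flux at boundaries); solution approaches the spatial average.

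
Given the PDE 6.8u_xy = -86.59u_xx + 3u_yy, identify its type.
Rewriting in standard form: 86.59u_xx + 6.8u_xy - 3u_yy = 0. The second-order coefficients are A = 86.59, B = 6.8, C = -3. Since B² - 4AC = 1085.32 > 0, this is a hyperbolic PDE.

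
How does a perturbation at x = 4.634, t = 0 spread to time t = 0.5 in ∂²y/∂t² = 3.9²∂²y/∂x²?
Domain of influence: [2.684, 6.584]. Data at x = 4.634 spreads outward at speed 3.9.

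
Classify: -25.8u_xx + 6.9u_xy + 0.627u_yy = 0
Hyperbolic (discriminant = 112.3164).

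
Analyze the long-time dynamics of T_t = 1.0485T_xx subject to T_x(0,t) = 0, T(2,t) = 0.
Long-time behavior: T → 0. Heat escapes through the Dirichlet boundary.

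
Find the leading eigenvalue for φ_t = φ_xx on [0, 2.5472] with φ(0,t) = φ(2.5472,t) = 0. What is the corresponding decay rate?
Eigenvalues: λₙ = n²π²/2.5472².
First three modes:
  n=1: λ₁ = π²/2.5472² ≈ 1.521
  n=2: λ₂ = 4π²/2.5472² ≈ 6.085 (4× faster decay)
  n=3: λ₃ = 9π²/2.5472² ≈ 13.69 (9× faster decay)
As t → ∞, higher modes decay exponentially faster. The n=1 mode dominates: φ ~ c₁ sin(πx/2.5472) e^{-λ₁t}.
Decay rate: λ₁ = π²/2.5472² ≈ 1.521.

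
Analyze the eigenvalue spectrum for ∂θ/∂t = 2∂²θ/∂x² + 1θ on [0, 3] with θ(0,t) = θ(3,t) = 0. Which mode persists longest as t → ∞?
Eigenvalues: λₙ = 2n²π²/3² - 1.
First three modes:
  n=1: λ₁ = 2π²/3² - 1 ≈ 1.193
  n=2: λ₂ = 8π²/3² - 1 ≈ 7.773
  n=3: λ₃ = 18π²/3² - 1 ≈ 18.739
Since 2π²/3² ≈ 2.193 > 1, all λₙ > 0.
The n=1 mode decays slowest → dominates as t → ∞.
Asymptotic: θ ~ c₁ sin(πx/3) e^{-λ₁t} with decay rate λ₁ ≈ 1.193.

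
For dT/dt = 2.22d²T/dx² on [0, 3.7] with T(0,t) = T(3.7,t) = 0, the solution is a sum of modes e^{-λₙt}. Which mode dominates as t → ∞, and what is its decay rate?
Eigenvalues: λₙ = 2.22n²π²/3.7².
First three modes:
  n=1: λ₁ = 2.22π²/3.7² ≈ 1.6
  n=2: λ₂ = 8.88π²/3.7² ≈ 6.402 (4× faster decay)
  n=3: λ₃ = 19.98π²/3.7² ≈ 14.404 (9× faster decay)
As t → ∞, higher modes decay exponentially faster. The n=1 mode dominates: T ~ c₁ sin(πx/3.7) e^{-λ₁t}.
Decay rate: λ₁ = 2.22π²/3.7² ≈ 1.6.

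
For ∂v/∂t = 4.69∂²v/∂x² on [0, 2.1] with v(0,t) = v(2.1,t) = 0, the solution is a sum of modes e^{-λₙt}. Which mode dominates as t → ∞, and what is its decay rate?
Eigenvalues: λₙ = 4.69n²π²/2.1².
First three modes:
  n=1: λ₁ = 4.69π²/2.1² ≈ 10.496
  n=2: λ₂ = 18.76π²/2.1² ≈ 41.985 (4× faster decay)
  n=3: λ₃ = 42.21π²/2.1² ≈ 94.466 (9× faster decay)
As t → ∞, higher modes decay exponentially faster. The n=1 mode dominates: v ~ c₁ sin(πx/2.1) e^{-λ₁t}.
Decay rate: λ₁ = 4.69π²/2.1² ≈ 10.496.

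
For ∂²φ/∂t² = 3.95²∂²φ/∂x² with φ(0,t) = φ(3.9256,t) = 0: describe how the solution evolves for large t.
φ oscillates (no decay). Energy is conserved; the solution oscillates indefinitely as standing waves.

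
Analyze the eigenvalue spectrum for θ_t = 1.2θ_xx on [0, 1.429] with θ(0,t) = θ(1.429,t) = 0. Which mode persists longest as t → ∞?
Eigenvalues: λₙ = 1.2n²π²/1.429².
First three modes:
  n=1: λ₁ = 1.2π²/1.429² ≈ 5.8
  n=2: λ₂ = 4.8π²/1.429² ≈ 23.199 (4× faster decay)
  n=3: λ₃ = 10.8π²/1.429² ≈ 52.199 (9× faster decay)
As t → ∞, higher modes decay exponentially faster. The n=1 mode dominates: θ ~ c₁ sin(πx/1.429) e^{-λ₁t}.
Decay rate: λ₁ = 1.2π²/1.429² ≈ 5.8.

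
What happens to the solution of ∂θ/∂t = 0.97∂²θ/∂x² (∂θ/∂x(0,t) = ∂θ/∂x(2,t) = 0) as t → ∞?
θ → constant (steady state). Heat is conserved (no flux at boundaries); solution approaches the spatial average.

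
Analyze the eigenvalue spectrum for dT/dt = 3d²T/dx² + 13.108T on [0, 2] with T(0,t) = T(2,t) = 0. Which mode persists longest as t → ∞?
Eigenvalues: λₙ = 3n²π²/2² - 13.108.
First three modes:
  n=1: λ₁ = 3π²/2² - 13.108 ≈ -5.706
  n=2: λ₂ = 12π²/2² - 13.108 ≈ 16.501
  n=3: λ₃ = 27π²/2² - 13.108 ≈ 53.512
Since 3π²/2² ≈ 7.402 < 13.108, λ₁ < 0.
The n=1 mode grows fastest (−λₙ is largest for n=1) → dominates.
Asymptotic: T ~ c₁ sin(πx/2) e^{5.706t} (exponential growth at rate −λ₁ ≈ 5.706).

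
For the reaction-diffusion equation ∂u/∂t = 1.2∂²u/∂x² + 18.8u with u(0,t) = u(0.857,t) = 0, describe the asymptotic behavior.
u grows unboundedly. Reaction dominates diffusion (r=18.8 > κπ²/L²≈16.13); solution grows exponentially.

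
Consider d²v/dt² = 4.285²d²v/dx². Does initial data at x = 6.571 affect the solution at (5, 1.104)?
Yes. The domain of dependence is [0.26936, 9.73064], and 6.571 ∈ [0.26936, 9.73064].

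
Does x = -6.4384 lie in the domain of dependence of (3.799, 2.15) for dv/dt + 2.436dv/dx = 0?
No. Only data at x = -1.4384 affects (3.799, 2.15). Advection has one-way propagation along characteristics.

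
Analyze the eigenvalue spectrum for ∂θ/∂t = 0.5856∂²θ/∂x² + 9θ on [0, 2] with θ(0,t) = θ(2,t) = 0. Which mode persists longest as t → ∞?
Eigenvalues: λₙ = 0.5856n²π²/2² - 9.
First three modes:
  n=1: λ₁ = 0.5856π²/2² - 9 ≈ -7.555
  n=2: λ₂ = 2.3424π²/2² - 9 ≈ -3.22
  n=3: λ₃ = 5.2704π²/2² - 9 ≈ 4.004
Since 0.5856π²/2² ≈ 1.445 < 9, λ₁ < 0.
The n=1 mode grows fastest (−λₙ is largest for n=1) → dominates.
Asymptotic: θ ~ c₁ sin(πx/2) e^{7.555t} (exponential growth at rate −λ₁ ≈ 7.555).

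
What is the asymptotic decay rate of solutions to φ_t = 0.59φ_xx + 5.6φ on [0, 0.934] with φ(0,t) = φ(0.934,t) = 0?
Eigenvalues: λₙ = 0.59n²π²/0.934² - 5.6.
First three modes:
  n=1: λ₁ = 0.59π²/0.934² - 5.6 ≈ 1.075
  n=2: λ₂ = 2.36π²/0.934² - 5.6 ≈ 21.1
  n=3: λ₃ = 5.31π²/0.934² - 5.6 ≈ 54.476
Since 0.59π²/0.934² ≈ 6.675 > 5.6, all λₙ > 0.
The n=1 mode decays slowest → dominates as t → ∞.
Asymptotic: φ ~ c₁ sin(πx/0.934) e^{-λ₁t} with decay rate λ₁ ≈ 1.075.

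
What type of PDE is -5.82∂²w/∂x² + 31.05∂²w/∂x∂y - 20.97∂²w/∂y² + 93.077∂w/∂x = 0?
With A = -5.82, B = 31.05, C = -20.97, the discriminant is 475.9209. This is a hyperbolic PDE.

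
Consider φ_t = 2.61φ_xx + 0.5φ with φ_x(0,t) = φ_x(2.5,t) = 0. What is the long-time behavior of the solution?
As t → ∞, φ grows unboundedly. With Neumann BCs the constant mode has diffusion eigenvalue 0, so any r > 0 makes it grow like e^(0.5t); solution grows exponentially.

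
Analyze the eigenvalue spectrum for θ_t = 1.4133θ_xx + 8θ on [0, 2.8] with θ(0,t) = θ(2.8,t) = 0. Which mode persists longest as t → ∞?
Eigenvalues: λₙ = 1.4133n²π²/2.8² - 8.
First three modes:
  n=1: λ₁ = 1.4133π²/2.8² - 8 ≈ -6.221
  n=2: λ₂ = 5.6532π²/2.8² - 8 ≈ -0.883
  n=3: λ₃ = 12.7197π²/2.8² - 8 ≈ 8.013
Since 1.4133π²/2.8² ≈ 1.779 < 8, λ₁ < 0.
The n=1 mode grows fastest (−λₙ is largest for n=1) → dominates.
Asymptotic: θ ~ c₁ sin(πx/2.8) e^{6.221t} (exponential growth at rate −λ₁ ≈ 6.221).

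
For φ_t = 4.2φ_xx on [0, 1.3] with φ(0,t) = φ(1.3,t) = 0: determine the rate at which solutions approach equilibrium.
Eigenvalues: λₙ = 4.2n²π²/1.3².
First three modes:
  n=1: λ₁ = 4.2π²/1.3² ≈ 24.528
  n=2: λ₂ = 16.8π²/1.3² ≈ 98.112 (4× faster decay)
  n=3: λ₃ = 37.8π²/1.3² ≈ 220.752 (9× faster decay)
As t → ∞, higher modes decay exponentially faster. The n=1 mode dominates: φ ~ c₁ sin(πx/1.3) e^{-λ₁t}.
Decay rate: λ₁ = 4.2π²/1.3² ≈ 24.528.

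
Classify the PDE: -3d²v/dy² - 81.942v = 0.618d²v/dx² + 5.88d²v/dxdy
Rewriting in standard form: -0.618d²v/dx² - 5.88d²v/dxdy - 3d²v/dy² - 81.942v = 0. A = -0.618, B = -5.88, C = -3. Discriminant B² - 4AC = 27.1584. Since 27.1584 > 0, hyperbolic.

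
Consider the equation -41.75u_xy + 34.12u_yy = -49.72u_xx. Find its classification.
Rewriting in standard form: 49.72u_xx - 41.75u_xy + 34.12u_yy = 0. Elliptic. (A = 49.72, B = -41.75, C = 34.12 gives B² - 4AC = -5042.7231.)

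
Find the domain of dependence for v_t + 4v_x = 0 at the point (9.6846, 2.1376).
A single point: x = 1.1342. The characteristic through (9.6846, 2.1376) is x - 4t = const, so x = 9.6846 - 4·2.1376 = 1.1342.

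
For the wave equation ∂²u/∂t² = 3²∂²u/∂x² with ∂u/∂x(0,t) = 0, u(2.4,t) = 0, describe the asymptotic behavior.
u oscillates (no decay). Energy is conserved; the solution oscillates indefinitely as standing waves.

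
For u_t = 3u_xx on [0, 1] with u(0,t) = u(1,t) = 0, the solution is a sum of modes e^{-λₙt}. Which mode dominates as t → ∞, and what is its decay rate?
Eigenvalues: λₙ = 3n²π².
First three modes:
  n=1: λ₁ = 3π² ≈ 29.609
  n=2: λ₂ = 12π² ≈ 118.435 (4× faster decay)
  n=3: λ₃ = 27π² ≈ 266.479 (9× faster decay)
As t → ∞, higher modes decay exponentially faster. The n=1 mode dominates: u ~ c₁ sin(πx) e^{-λ₁t}.
Decay rate: λ₁ = 3π² ≈ 29.609.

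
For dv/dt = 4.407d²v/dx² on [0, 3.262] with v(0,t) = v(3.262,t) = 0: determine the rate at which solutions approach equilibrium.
Eigenvalues: λₙ = 4.407n²π²/3.262².
First three modes:
  n=1: λ₁ = 4.407π²/3.262² ≈ 4.088
  n=2: λ₂ = 17.628π²/3.262² ≈ 16.351 (4× faster decay)
  n=3: λ₃ = 39.663π²/3.262² ≈ 36.789 (9× faster decay)
As t → ∞, higher modes decay exponentially faster. The n=1 mode dominates: v ~ c₁ sin(πx/3.262) e^{-λ₁t}.
Decay rate: λ₁ = 4.407π²/3.262² ≈ 4.088.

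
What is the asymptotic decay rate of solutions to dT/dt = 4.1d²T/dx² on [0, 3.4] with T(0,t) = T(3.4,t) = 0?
Eigenvalues: λₙ = 4.1n²π²/3.4².
First three modes:
  n=1: λ₁ = 4.1π²/3.4² ≈ 3.5
  n=2: λ₂ = 16.4π²/3.4² ≈ 14.002 (4× faster decay)
  n=3: λ₃ = 36.9π²/3.4² ≈ 31.504 (9× faster decay)
As t → ∞, higher modes decay exponentially faster. The n=1 mode dominates: T ~ c₁ sin(πx/3.4) e^{-λ₁t}.
Decay rate: λ₁ = 4.1π²/3.4² ≈ 3.5.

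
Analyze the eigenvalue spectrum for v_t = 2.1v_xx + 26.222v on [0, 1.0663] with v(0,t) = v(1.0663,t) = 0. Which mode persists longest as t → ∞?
Eigenvalues: λₙ = 2.1n²π²/1.0663² - 26.222.
First three modes:
  n=1: λ₁ = 2.1π²/1.0663² - 26.222 ≈ -7.993
  n=2: λ₂ = 8.4π²/1.0663² - 26.222 ≈ 46.694
  n=3: λ₃ = 18.9π²/1.0663² - 26.222 ≈ 137.838
Since 2.1π²/1.0663² ≈ 18.229 < 26.222, λ₁ < 0.
The n=1 mode grows fastest (−λₙ is largest for n=1) → dominates.
Asymptotic: v ~ c₁ sin(πx/1.0663) e^{7.993t} (exponential growth at rate −λ₁ ≈ 7.993).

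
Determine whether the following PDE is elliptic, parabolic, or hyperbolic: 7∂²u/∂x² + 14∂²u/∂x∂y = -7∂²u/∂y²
Rewriting in standard form: 7∂²u/∂x² + 14∂²u/∂x∂y + 7∂²u/∂y² = 0. Coefficients: A = 7, B = 14, C = 7. B² - 4AC = 0, which is zero, so the equation is parabolic.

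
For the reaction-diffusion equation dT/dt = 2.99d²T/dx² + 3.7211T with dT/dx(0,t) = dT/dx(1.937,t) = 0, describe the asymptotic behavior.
T grows unboundedly. With Neumann BCs the constant mode has diffusion eigenvalue 0, so any r > 0 makes it grow like e^(3.7211t); solution grows exponentially.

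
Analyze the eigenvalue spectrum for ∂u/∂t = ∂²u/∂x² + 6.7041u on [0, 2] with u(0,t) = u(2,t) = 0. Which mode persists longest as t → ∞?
Eigenvalues: λₙ = n²π²/2² - 6.7041.
First three modes:
  n=1: λ₁ = π²/2² - 6.7041 ≈ -4.237
  n=2: λ₂ = 4π²/2² - 6.7041 ≈ 3.166
  n=3: λ₃ = 9π²/2² - 6.7041 ≈ 15.503
Since π²/2² ≈ 2.467 < 6.7041, λ₁ < 0.
The n=1 mode grows fastest (−λₙ is largest for n=1) → dominates.
Asymptotic: u ~ c₁ sin(πx/2) e^{4.237t} (exponential growth at rate −λ₁ ≈ 4.237).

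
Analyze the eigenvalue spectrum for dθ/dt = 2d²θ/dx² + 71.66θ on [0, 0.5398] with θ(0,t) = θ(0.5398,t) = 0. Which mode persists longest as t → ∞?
Eigenvalues: λₙ = 2n²π²/0.5398² - 71.66.
First three modes:
  n=1: λ₁ = 2π²/0.5398² - 71.66 ≈ -3.917
  n=2: λ₂ = 8π²/0.5398² - 71.66 ≈ 199.312
  n=3: λ₃ = 18π²/0.5398² - 71.66 ≈ 538.026
Since 2π²/0.5398² ≈ 67.743 < 71.66, λ₁ < 0.
The n=1 mode grows fastest (−λₙ is largest for n=1) → dominates.
Asymptotic: θ ~ c₁ sin(πx/0.5398) e^{3.917t} (exponential growth at rate −λ₁ ≈ 3.917).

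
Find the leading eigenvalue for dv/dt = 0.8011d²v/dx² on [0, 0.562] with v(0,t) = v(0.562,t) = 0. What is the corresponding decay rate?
Eigenvalues: λₙ = 0.8011n²π²/0.562².
First three modes:
  n=1: λ₁ = 0.8011π²/0.562² ≈ 25.033
  n=2: λ₂ = 3.2044π²/0.562² ≈ 100.132 (4× faster decay)
  n=3: λ₃ = 7.2099π²/0.562² ≈ 225.297 (9× faster decay)
As t → ∞, higher modes decay exponentially faster. The n=1 mode dominates: v ~ c₁ sin(πx/0.562) e^{-λ₁t}.
Decay rate: λ₁ = 0.8011π²/0.562² ≈ 25.033.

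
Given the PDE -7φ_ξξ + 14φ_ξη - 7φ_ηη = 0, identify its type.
The second-order coefficients are A = -7, B = 14, C = -7. Since B² - 4AC = 0 = 0, this is a parabolic PDE.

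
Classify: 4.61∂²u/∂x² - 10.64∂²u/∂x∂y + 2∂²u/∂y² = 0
Hyperbolic (discriminant = 76.3296).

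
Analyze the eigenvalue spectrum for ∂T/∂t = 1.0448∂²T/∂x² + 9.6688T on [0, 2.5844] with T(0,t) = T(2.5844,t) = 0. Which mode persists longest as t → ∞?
Eigenvalues: λₙ = 1.0448n²π²/2.5844² - 9.6688.
First three modes:
  n=1: λ₁ = 1.0448π²/2.5844² - 9.6688 ≈ -8.125
  n=2: λ₂ = 4.1792π²/2.5844² - 9.6688 ≈ -3.493
  n=3: λ₃ = 9.4032π²/2.5844² - 9.6688 ≈ 4.226
Since 1.0448π²/2.5844² ≈ 1.544 < 9.6688, λ₁ < 0.
The n=1 mode grows fastest (−λₙ is largest for n=1) → dominates.
Asymptotic: T ~ c₁ sin(πx/2.5844) e^{8.125t} (exponential growth at rate −λ₁ ≈ 8.125).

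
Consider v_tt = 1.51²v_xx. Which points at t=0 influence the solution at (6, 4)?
Domain of dependence: [-0.04, 12.04]. Signals travel at speed 1.51, so data within |x - 6| ≤ 1.51·4 = 6.04 can reach the point.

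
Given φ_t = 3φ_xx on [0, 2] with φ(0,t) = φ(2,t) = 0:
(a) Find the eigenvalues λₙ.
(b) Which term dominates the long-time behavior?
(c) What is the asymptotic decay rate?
Eigenvalues: λₙ = 3n²π²/2².
First three modes:
  n=1: λ₁ = 3π²/2² ≈ 7.402
  n=2: λ₂ = 12π²/2² ≈ 29.609 (4× faster decay)
  n=3: λ₃ = 27π²/2² ≈ 66.62 (9× faster decay)
As t → ∞, higher modes decay exponentially faster. The n=1 mode dominates: φ ~ c₁ sin(πx/2) e^{-λ₁t}.
Decay rate: λ₁ = 3π²/2² ≈ 7.402.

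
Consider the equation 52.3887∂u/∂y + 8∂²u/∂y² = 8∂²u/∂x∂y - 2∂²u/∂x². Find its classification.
Rewriting in standard form: 2∂²u/∂x² - 8∂²u/∂x∂y + 8∂²u/∂y² + 52.3887∂u/∂y = 0. Parabolic. (A = 2, B = -8, C = 8 gives B² - 4AC = 0.)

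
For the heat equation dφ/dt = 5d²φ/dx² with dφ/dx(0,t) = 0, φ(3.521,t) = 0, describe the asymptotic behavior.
φ → 0. Heat escapes through the Dirichlet boundary.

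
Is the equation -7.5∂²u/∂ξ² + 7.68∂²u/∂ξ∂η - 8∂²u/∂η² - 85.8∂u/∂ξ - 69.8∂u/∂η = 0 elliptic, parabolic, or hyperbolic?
Computing B² - 4AC with A = -7.5, B = 7.68, C = -8: discriminant = -181.0176 (negative). Answer: elliptic.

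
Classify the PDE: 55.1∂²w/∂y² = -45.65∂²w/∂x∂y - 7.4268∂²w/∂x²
Rewriting in standard form: 7.4268∂²w/∂x² + 45.65∂²w/∂x∂y + 55.1∂²w/∂y² = 0. A = 7.4268, B = 45.65, C = 55.1. Discriminant B² - 4AC = 447.05578. Since 447.05578 > 0, hyperbolic.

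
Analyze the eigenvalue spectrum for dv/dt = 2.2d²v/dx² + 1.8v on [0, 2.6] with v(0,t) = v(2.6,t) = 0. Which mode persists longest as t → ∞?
Eigenvalues: λₙ = 2.2n²π²/2.6² - 1.8.
First three modes:
  n=1: λ₁ = 2.2π²/2.6² - 1.8 ≈ 1.412
  n=2: λ₂ = 8.8π²/2.6² - 1.8 ≈ 11.048
  n=3: λ₃ = 19.8π²/2.6² - 1.8 ≈ 27.108
Since 2.2π²/2.6² ≈ 3.212 > 1.8, all λₙ > 0.
The n=1 mode decays slowest → dominates as t → ∞.
Asymptotic: v ~ c₁ sin(πx/2.6) e^{-λ₁t} with decay rate λ₁ ≈ 1.412.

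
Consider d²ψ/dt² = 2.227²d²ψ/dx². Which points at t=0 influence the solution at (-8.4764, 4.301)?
Domain of dependence: [-18.054727, 1.101927]. Signals travel at speed 2.227, so data within |x - -8.4764| ≤ 2.227·4.301 = 9.578327 can reach the point.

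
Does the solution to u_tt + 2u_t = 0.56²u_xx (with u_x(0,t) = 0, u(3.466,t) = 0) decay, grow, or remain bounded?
u → 0. Damping (γ=2) dissipates energy; oscillations decay exponentially.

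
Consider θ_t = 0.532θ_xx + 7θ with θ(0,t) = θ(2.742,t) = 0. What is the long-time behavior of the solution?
As t → ∞, θ grows unboundedly. Reaction dominates diffusion (r=7 > κπ²/L²≈0.7); solution grows exponentially.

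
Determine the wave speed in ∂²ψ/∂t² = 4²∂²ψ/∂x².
Speed = 4. Information travels along characteristics x = x₀ ± 4t.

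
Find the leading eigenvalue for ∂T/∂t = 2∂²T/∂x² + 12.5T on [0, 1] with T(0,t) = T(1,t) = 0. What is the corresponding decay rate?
Eigenvalues: λₙ = 2n²π²/1² - 12.5.
First three modes:
  n=1: λ₁ = 2π² - 12.5 ≈ 7.239
  n=2: λ₂ = 8π² - 12.5 ≈ 66.457
  n=3: λ₃ = 18π² - 12.5 ≈ 165.153
Since 2π² ≈ 19.739 > 12.5, all λₙ > 0.
The n=1 mode decays slowest → dominates as t → ∞.
Asymptotic: T ~ c₁ sin(πx/1) e^{-λ₁t} with decay rate λ₁ ≈ 7.239.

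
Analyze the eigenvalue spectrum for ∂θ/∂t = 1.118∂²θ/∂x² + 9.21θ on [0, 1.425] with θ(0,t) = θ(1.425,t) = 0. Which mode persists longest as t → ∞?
Eigenvalues: λₙ = 1.118n²π²/1.425² - 9.21.
First three modes:
  n=1: λ₁ = 1.118π²/1.425² - 9.21 ≈ -3.776
  n=2: λ₂ = 4.472π²/1.425² - 9.21 ≈ 12.526
  n=3: λ₃ = 10.062π²/1.425² - 9.21 ≈ 39.695
Since 1.118π²/1.425² ≈ 5.434 < 9.21, λ₁ < 0.
The n=1 mode grows fastest (−λₙ is largest for n=1) → dominates.
Asymptotic: θ ~ c₁ sin(πx/1.425) e^{3.776t} (exponential growth at rate −λ₁ ≈ 3.776).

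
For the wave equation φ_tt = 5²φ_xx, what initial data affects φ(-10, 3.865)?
Domain of dependence: [-29.325, 9.325]. Signals travel at speed 5, so data within |x - -10| ≤ 5·3.865 = 19.325 can reach the point.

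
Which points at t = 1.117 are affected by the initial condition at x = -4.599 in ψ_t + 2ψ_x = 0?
At x = -2.365. The characteristic carries data from (-4.599, 0) to (-2.365, 1.117).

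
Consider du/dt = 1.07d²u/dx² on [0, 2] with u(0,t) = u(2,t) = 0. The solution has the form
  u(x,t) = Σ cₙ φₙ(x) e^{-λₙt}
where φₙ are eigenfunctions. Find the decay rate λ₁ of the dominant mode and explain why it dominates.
Eigenvalues: λₙ = 1.07n²π²/2².
First three modes:
  n=1: λ₁ = 1.07π²/2² ≈ 2.64
  n=2: λ₂ = 4.28π²/2² ≈ 10.56 (4× faster decay)
  n=3: λ₃ = 9.63π²/2² ≈ 23.761 (9× faster decay)
As t → ∞, higher modes decay exponentially faster. The n=1 mode dominates: u ~ c₁ sin(πx/2) e^{-λ₁t}.
Decay rate: λ₁ = 1.07π²/2² ≈ 2.64.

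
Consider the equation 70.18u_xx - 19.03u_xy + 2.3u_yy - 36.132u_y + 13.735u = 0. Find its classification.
Elliptic. (A = 70.18, B = -19.03, C = 2.3 gives B² - 4AC = -283.5151.)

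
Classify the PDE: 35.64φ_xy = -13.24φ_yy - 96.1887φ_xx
Rewriting in standard form: 96.1887φ_xx + 35.64φ_xy + 13.24φ_yy = 0. A = 96.1887, B = 35.64, C = 13.24. Discriminant B² - 4AC = -3823.943952. Since -3823.943952 < 0, elliptic.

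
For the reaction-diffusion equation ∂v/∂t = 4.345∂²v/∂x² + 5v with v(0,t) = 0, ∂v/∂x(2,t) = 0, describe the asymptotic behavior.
v grows unboundedly. Reaction dominates diffusion (r=5 > κπ²/(4L²)≈2.68); solution grows exponentially.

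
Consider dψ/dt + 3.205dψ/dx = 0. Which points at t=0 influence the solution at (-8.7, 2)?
A single point: x = -15.11. The characteristic through (-8.7, 2) is x - 3.205t = const, so x = -8.7 - 3.205·2 = -15.11.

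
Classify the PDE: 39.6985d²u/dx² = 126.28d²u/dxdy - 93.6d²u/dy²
Rewriting in standard form: 39.6985d²u/dx² - 126.28d²u/dxdy + 93.6d²u/dy² = 0. A = 39.6985, B = -126.28, C = 93.6. Discriminant B² - 4AC = 1083.52. Since 1083.52 > 0, hyperbolic.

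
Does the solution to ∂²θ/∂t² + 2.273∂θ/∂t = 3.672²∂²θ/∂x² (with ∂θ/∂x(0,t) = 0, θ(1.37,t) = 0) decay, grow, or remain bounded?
θ → 0. Damping (γ=2.273) dissipates energy; oscillations decay exponentially.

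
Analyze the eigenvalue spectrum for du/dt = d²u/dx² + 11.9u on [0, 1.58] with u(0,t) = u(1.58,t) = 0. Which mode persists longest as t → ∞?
Eigenvalues: λₙ = n²π²/1.58² - 11.9.
First three modes:
  n=1: λ₁ = π²/1.58² - 11.9 ≈ -7.946
  n=2: λ₂ = 4π²/1.58² - 11.9 ≈ 3.914
  n=3: λ₃ = 9π²/1.58² - 11.9 ≈ 23.682
Since π²/1.58² ≈ 3.954 < 11.9, λ₁ < 0.
The n=1 mode grows fastest (−λₙ is largest for n=1) → dominates.
Asymptotic: u ~ c₁ sin(πx/1.58) e^{7.946t} (exponential growth at rate −λ₁ ≈ 7.946).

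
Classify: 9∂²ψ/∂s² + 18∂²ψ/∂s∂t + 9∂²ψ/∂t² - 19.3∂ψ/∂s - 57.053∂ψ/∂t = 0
Parabolic (discriminant = 0).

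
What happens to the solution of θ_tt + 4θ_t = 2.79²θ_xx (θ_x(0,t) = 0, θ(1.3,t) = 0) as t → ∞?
θ → 0. Damping (γ=4) dissipates energy; oscillations decay exponentially.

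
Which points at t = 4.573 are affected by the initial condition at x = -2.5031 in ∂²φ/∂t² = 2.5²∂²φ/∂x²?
Domain of influence: [-13.9356, 8.9294]. Data at x = -2.5031 spreads outward at speed 2.5.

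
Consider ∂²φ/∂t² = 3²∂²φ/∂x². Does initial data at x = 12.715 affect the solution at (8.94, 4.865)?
Yes. The domain of dependence is [-5.655, 23.535], and 12.715 ∈ [-5.655, 23.535].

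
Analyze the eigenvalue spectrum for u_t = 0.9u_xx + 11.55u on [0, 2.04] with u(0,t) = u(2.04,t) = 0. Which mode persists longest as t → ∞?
Eigenvalues: λₙ = 0.9n²π²/2.04² - 11.55.
First three modes:
  n=1: λ₁ = 0.9π²/2.04² - 11.55 ≈ -9.416
  n=2: λ₂ = 3.6π²/2.04² - 11.55 ≈ -3.012
  n=3: λ₃ = 8.1π²/2.04² - 11.55 ≈ 7.66
Since 0.9π²/2.04² ≈ 2.134 < 11.55, λ₁ < 0.
The n=1 mode grows fastest (−λₙ is largest for n=1) → dominates.
Asymptotic: u ~ c₁ sin(πx/2.04) e^{9.416t} (exponential growth at rate −λ₁ ≈ 9.416).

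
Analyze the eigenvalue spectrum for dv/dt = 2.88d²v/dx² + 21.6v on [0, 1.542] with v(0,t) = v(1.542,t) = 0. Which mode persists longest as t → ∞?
Eigenvalues: λₙ = 2.88n²π²/1.542² - 21.6.
First three modes:
  n=1: λ₁ = 2.88π²/1.542² - 21.6 ≈ -9.646
  n=2: λ₂ = 11.52π²/1.542² - 21.6 ≈ 26.217
  n=3: λ₃ = 25.92π²/1.542² - 21.6 ≈ 85.989
Since 2.88π²/1.542² ≈ 11.954 < 21.6, λ₁ < 0.
The n=1 mode grows fastest (−λₙ is largest for n=1) → dominates.
Asymptotic: v ~ c₁ sin(πx/1.542) e^{9.646t} (exponential growth at rate −λ₁ ≈ 9.646).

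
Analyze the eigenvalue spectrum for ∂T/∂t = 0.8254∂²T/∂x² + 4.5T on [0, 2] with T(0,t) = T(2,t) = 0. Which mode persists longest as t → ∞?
Eigenvalues: λₙ = 0.8254n²π²/2² - 4.5.
First three modes:
  n=1: λ₁ = 0.8254π²/2² - 4.5 ≈ -2.463
  n=2: λ₂ = 3.3016π²/2² - 4.5 ≈ 3.646
  n=3: λ₃ = 7.4286π²/2² - 4.5 ≈ 13.829
Since 0.8254π²/2² ≈ 2.037 < 4.5, λ₁ < 0.
The n=1 mode grows fastest (−λₙ is largest for n=1) → dominates.
Asymptotic: T ~ c₁ sin(πx/2) e^{2.463t} (exponential growth at rate −λ₁ ≈ 2.463).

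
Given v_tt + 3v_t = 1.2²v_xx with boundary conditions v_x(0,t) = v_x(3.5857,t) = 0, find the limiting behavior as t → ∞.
v → constant (steady state). Damping (γ=3) dissipates the nonconstant modes; with Neumann BCs the spatial average obeys M''+γM'=0 and tends to a finite limit.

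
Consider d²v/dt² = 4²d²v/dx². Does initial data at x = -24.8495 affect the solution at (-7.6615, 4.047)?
No. The domain of dependence is [-23.8495, 8.5265], and -24.8495 is outside this interval.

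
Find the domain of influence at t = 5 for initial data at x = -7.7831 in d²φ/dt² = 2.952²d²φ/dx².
Domain of influence: [-22.5431, 6.9769]. Data at x = -7.7831 spreads outward at speed 2.952.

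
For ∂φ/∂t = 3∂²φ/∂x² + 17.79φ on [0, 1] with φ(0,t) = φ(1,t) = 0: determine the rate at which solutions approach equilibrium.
Eigenvalues: λₙ = 3n²π²/1² - 17.79.
First three modes:
  n=1: λ₁ = 3π² - 17.79 ≈ 11.819
  n=2: λ₂ = 12π² - 17.79 ≈ 100.645
  n=3: λ₃ = 27π² - 17.79 ≈ 248.689
Since 3π² ≈ 29.609 > 17.79, all λₙ > 0.
The n=1 mode decays slowest → dominates as t → ∞.
Asymptotic: φ ~ c₁ sin(πx/1) e^{-λ₁t} with decay rate λ₁ ≈ 11.819.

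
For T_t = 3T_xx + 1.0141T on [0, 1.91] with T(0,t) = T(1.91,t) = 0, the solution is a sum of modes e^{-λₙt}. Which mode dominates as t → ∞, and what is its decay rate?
Eigenvalues: λₙ = 3n²π²/1.91² - 1.0141.
First three modes:
  n=1: λ₁ = 3π²/1.91² - 1.0141 ≈ 7.102
  n=2: λ₂ = 12π²/1.91² - 1.0141 ≈ 31.451
  n=3: λ₃ = 27π²/1.91² - 1.0141 ≈ 72.032
Since 3π²/1.91² ≈ 8.116 > 1.0141, all λₙ > 0.
The n=1 mode decays slowest → dominates as t → ∞.
Asymptotic: T ~ c₁ sin(πx/1.91) e^{-λ₁t} with decay rate λ₁ ≈ 7.102.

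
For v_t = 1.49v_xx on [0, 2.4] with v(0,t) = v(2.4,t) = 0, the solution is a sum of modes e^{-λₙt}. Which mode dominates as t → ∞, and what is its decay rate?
Eigenvalues: λₙ = 1.49n²π²/2.4².
First three modes:
  n=1: λ₁ = 1.49π²/2.4² ≈ 2.553
  n=2: λ₂ = 5.96π²/2.4² ≈ 10.212 (4× faster decay)
  n=3: λ₃ = 13.41π²/2.4² ≈ 22.978 (9× faster decay)
As t → ∞, higher modes decay exponentially faster. The n=1 mode dominates: v ~ c₁ sin(πx/2.4) e^{-λ₁t}.
Decay rate: λ₁ = 1.49π²/2.4² ≈ 2.553.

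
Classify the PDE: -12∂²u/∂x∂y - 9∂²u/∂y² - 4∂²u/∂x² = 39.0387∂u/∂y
Rewriting in standard form: -4∂²u/∂x² - 12∂²u/∂x∂y - 9∂²u/∂y² - 39.0387∂u/∂y = 0. A = -4, B = -12, C = -9. Discriminant B² - 4AC = 0. Since 0 = 0, parabolic.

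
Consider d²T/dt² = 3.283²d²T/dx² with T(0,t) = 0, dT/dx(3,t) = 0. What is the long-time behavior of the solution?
As t → ∞, T oscillates (no decay). Energy is conserved; the solution oscillates indefinitely as standing waves.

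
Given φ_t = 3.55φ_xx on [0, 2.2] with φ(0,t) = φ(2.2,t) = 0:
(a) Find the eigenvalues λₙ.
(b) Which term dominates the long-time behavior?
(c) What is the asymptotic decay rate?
Eigenvalues: λₙ = 3.55n²π²/2.2².
First three modes:
  n=1: λ₁ = 3.55π²/2.2² ≈ 7.239
  n=2: λ₂ = 14.2π²/2.2² ≈ 28.956 (4× faster decay)
  n=3: λ₃ = 31.95π²/2.2² ≈ 65.152 (9× faster decay)
As t → ∞, higher modes decay exponentially faster. The n=1 mode dominates: φ ~ c₁ sin(πx/2.2) e^{-λ₁t}.
Decay rate: λ₁ = 3.55π²/2.2² ≈ 7.239.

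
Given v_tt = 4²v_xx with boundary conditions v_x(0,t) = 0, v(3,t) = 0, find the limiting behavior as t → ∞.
v oscillates (no decay). Energy is conserved; the solution oscillates indefinitely as standing waves.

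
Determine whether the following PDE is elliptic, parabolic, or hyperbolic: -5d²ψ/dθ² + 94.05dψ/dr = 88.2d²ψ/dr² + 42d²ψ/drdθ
Rewriting in standard form: -88.2d²ψ/dr² - 42d²ψ/drdθ - 5d²ψ/dθ² + 94.05dψ/dr = 0. Coefficients: A = -88.2, B = -42, C = -5. B² - 4AC = 0, which is zero, so the equation is parabolic.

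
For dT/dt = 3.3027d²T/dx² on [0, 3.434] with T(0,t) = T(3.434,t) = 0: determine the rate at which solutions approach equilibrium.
Eigenvalues: λₙ = 3.3027n²π²/3.434².
First three modes:
  n=1: λ₁ = 3.3027π²/3.434² ≈ 2.764
  n=2: λ₂ = 13.2108π²/3.434² ≈ 11.057 (4× faster decay)
  n=3: λ₃ = 29.7243π²/3.434² ≈ 24.878 (9× faster decay)
As t → ∞, higher modes decay exponentially faster. The n=1 mode dominates: T ~ c₁ sin(πx/3.434) e^{-λ₁t}.
Decay rate: λ₁ = 3.3027π²/3.434² ≈ 2.764.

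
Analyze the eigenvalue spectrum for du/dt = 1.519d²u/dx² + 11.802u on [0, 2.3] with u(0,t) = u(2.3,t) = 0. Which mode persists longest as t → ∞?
Eigenvalues: λₙ = 1.519n²π²/2.3² - 11.802.
First three modes:
  n=1: λ₁ = 1.519π²/2.3² - 11.802 ≈ -8.968
  n=2: λ₂ = 6.076π²/2.3² - 11.802 ≈ -0.466
  n=3: λ₃ = 13.671π²/2.3² - 11.802 ≈ 13.704
Since 1.519π²/2.3² ≈ 2.834 < 11.802, λ₁ < 0.
The n=1 mode grows fastest (−λₙ is largest for n=1) → dominates.
Asymptotic: u ~ c₁ sin(πx/2.3) e^{8.968t} (exponential growth at rate −λ₁ ≈ 8.968).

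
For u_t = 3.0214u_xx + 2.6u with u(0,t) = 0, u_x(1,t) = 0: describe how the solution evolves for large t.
u → 0. Diffusion dominates reaction (r=2.6 < κπ²/(4L²)≈7.46); solution decays.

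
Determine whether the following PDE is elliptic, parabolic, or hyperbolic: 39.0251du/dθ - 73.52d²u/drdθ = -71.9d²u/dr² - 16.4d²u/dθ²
Rewriting in standard form: 71.9d²u/dr² - 73.52d²u/drdθ + 16.4d²u/dθ² + 39.0251du/dθ = 0. Coefficients: A = 71.9, B = -73.52, C = 16.4. B² - 4AC = 688.5504, which is positive, so the equation is hyperbolic.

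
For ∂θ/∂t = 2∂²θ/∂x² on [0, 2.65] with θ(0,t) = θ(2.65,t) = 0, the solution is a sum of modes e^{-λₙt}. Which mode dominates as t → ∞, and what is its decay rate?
Eigenvalues: λₙ = 2n²π²/2.65².
First three modes:
  n=1: λ₁ = 2π²/2.65² ≈ 2.811
  n=2: λ₂ = 8π²/2.65² ≈ 11.243 (4× faster decay)
  n=3: λ₃ = 18π²/2.65² ≈ 25.298 (9× faster decay)
As t → ∞, higher modes decay exponentially faster. The n=1 mode dominates: θ ~ c₁ sin(πx/2.65) e^{-λ₁t}.
Decay rate: λ₁ = 2π²/2.65² ≈ 2.811.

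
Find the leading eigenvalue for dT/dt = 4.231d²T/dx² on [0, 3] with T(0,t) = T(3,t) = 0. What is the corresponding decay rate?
Eigenvalues: λₙ = 4.231n²π²/3².
First three modes:
  n=1: λ₁ = 4.231π²/3² ≈ 4.64
  n=2: λ₂ = 16.924π²/3² ≈ 18.559 (4× faster decay)
  n=3: λ₃ = 38.079π²/3² ≈ 41.758 (9× faster decay)
As t → ∞, higher modes decay exponentially faster. The n=1 mode dominates: T ~ c₁ sin(πx/3) e^{-λ₁t}.
Decay rate: λ₁ = 4.231π²/3² ≈ 4.64.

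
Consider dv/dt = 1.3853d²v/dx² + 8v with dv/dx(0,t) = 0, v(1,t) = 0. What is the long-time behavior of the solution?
As t → ∞, v grows unboundedly. Reaction dominates diffusion (r=8 > κπ²/(4L²)≈3.42); solution grows exponentially.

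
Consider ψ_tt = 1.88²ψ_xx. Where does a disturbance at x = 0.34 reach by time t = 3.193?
Domain of influence: [-5.66284, 6.34284]. Data at x = 0.34 spreads outward at speed 1.88.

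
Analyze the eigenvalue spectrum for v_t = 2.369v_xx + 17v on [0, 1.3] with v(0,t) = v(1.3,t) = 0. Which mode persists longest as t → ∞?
Eigenvalues: λₙ = 2.369n²π²/1.3² - 17.
First three modes:
  n=1: λ₁ = 2.369π²/1.3² - 17 ≈ -3.165
  n=2: λ₂ = 9.476π²/1.3² - 17 ≈ 38.34
  n=3: λ₃ = 21.321π²/1.3² - 17 ≈ 107.515
Since 2.369π²/1.3² ≈ 13.835 < 17, λ₁ < 0.
The n=1 mode grows fastest (−λₙ is largest for n=1) → dominates.
Asymptotic: v ~ c₁ sin(πx/1.3) e^{3.165t} (exponential growth at rate −λ₁ ≈ 3.165).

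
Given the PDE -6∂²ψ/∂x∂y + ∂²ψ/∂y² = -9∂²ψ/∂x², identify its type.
Rewriting in standard form: 9∂²ψ/∂x² - 6∂²ψ/∂x∂y + ∂²ψ/∂y² = 0. The second-order coefficients are A = 9, B = -6, C = 1. Since B² - 4AC = 0 = 0, this is a parabolic PDE.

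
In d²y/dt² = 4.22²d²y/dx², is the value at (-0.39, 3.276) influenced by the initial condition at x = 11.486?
Yes. The domain of dependence is [-14.21472, 13.43472], and 11.486 ∈ [-14.21472, 13.43472].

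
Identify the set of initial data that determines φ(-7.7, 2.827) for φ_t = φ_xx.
The entire real line. The heat equation has infinite propagation speed: any initial disturbance instantly affects all points (though exponentially small far away).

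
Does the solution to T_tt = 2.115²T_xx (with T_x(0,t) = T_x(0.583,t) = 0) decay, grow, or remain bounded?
T oscillates about a mean that drifts linearly in t (generically unbounded; no decay). There is no damping, so the nonconstant modes persist as standing waves (energy conserved, no decay). But with Neumann conditions at both ends the constant mode has eigenvalue 0: the spatial mean M(t) of T satisfies M'' = 0, so M(t) = M(0) + M'(0)·t. Unless the initial velocity has zero mean (∫T_t(x,0)dx = 0), the solution grows linearly in t (unbounded, though not exponentially); if it does have zero mean, the solution stays bounded and simply oscillates.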